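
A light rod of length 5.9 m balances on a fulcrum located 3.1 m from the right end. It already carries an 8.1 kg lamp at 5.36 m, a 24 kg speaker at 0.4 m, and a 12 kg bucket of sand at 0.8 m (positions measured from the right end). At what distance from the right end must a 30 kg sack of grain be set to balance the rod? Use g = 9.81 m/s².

x ≈ 5.57 m from the right end

Taking torques about the fulcrum (at 3.1 m from the right end):
Lamp: 8.1 × 9.81 = 79.46 N down at 5.36 m → arm 2.26 m, τ = 79.46 × 2.26 = 179.6 N·m counterclockwise.
Speaker: 24 × 9.81 = 235.4 N down at 0.4 m → arm 2.7 m, τ = 235.4 × 2.7 = 635.6 N·m clockwise.
Bucket of sand: 12 × 9.81 = 117.7 N down at 0.8 m → arm 2.3 m, τ = 117.7 × 2.3 = 270.7 N·m clockwise.
Net moment of existing loads = 726.7 N·m clockwise.
The sack of grain weighs 30 × 9.81 = 294.3 N and must supply an equal counterclockwise moment, so its lever arm about the fulcrum is 726.7 / 294.3 = 2.47 m.
That puts it at 3.1 + 2.47 = 5.57 m from the right end.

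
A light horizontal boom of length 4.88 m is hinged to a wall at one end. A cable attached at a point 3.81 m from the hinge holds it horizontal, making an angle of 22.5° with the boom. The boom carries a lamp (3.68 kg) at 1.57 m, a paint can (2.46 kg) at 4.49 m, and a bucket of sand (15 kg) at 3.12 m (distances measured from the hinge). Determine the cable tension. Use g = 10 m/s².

Take moments about the hinge.
Lamp: 3.68 × 10 = 36.8 N down at 1.57 m → arm 1.57 m, τ = 36.8 × 1.57 = 57.78 N·m clockwise.
Paint can: 2.46 × 10 = 24.6 N down at 4.49 m → arm 4.49 m, τ = 24.6 × 4.49 = 110.5 N·m clockwise.
Bucket of sand: 15 × 10 = 150 N down at 3.12 m → arm 3.12 m, τ = 150 × 3.12 = 468 N·m clockwise.
Total clockwise load moment = 636.3 N·m.
The cable tension T acts at 3.81 m; only its component perpendicular to the boom, T sinθ, produces torque. sin 22.5° = 0.3827.
Στ = 0 ⇒ T × 3.81 × 0.3827 = 636.3 ⇒ T = 636.3 / 1.458 = 436 N.

T ≈ 436 N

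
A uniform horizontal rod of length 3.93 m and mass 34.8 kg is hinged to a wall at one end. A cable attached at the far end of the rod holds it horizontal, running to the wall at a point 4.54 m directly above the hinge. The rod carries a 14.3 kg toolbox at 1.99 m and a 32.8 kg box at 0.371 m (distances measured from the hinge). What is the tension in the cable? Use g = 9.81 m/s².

T ≈ 360 N

Take moments about the hinge.
Beam weight: 34.8 × 9.81 = 341.4 N down at 1.965 m → arm 1.965 m, τ = 341.4 × 1.965 = 670.9 N·m clockwise.
Toolbox: 14.3 × 9.81 = 140.3 N down at 1.99 m → arm 1.99 m, τ = 140.3 × 1.99 = 279.2 N·m clockwise.
Box: 32.8 × 9.81 = 321.8 N down at 0.371 m → arm 0.371 m, τ = 321.8 × 0.371 = 119.4 N·m clockwise.
Total clockwise load moment = 1070 N·m.
The cable tension T acts at 3.93 m; only its component perpendicular to the rod, T sinθ, produces torque. sinθ = h/√(h²+d²) = 4.54/√(4.54²+3.93²) = 0.7561.
Στ = 0 ⇒ T × 3.93 × 0.7561 = 1070 ⇒ T = 1070 / 2.971 = 360 N.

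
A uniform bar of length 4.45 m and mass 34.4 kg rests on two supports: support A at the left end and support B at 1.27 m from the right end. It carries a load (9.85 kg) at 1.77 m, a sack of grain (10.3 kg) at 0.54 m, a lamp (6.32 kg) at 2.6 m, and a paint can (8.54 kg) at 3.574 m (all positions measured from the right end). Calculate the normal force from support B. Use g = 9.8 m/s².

Take moments about support A.
Beam weight: 34.4 × 9.8 = 337.1 N down at 2.225 m → arm 2.225 m, τ = 337.1 × 2.225 = 750 N·m clockwise.
Load: 9.85 × 9.8 = 96.53 N down at 1.77 m → arm 2.68 m, τ = 96.53 × 2.68 = 258.7 N·m clockwise.
Sack of grain: 10.3 × 9.8 = 100.9 N down at 0.54 m → arm 3.91 m, τ = 100.9 × 3.91 = 394.5 N·m clockwise.
Lamp: 6.32 × 9.8 = 61.94 N down at 2.6 m → arm 1.85 m, τ = 61.94 × 1.85 = 114.6 N·m clockwise.
Paint can: 8.54 × 9.8 = 83.69 N down at 3.574 m → arm 0.876 m, τ = 83.69 × 0.876 = 73.31 N·m clockwise.
Net load moment about support A = 1591 N·m clockwise.
Reaction R at support B is upward at 1.27 m, arm 3.18 m → moment R × 3.18 counterclockwise.
Setting net torque to zero: R × 3.18 = 1591 → R = 500 N.

R_B ≈ 500 N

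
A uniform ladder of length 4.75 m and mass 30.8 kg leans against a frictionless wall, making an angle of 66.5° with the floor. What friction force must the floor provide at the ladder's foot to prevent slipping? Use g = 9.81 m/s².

f ≈ 65.7 N

About the foot of the ladder:
Ladder weight 30.8×9.81 = 302.1 N acts at 2.375 m along the ladder; its horizontal arm is 2.375·cos66.5° = 0.947 m → τ = 286.1 N·m clockwise.
Wall normal N acts horizontally at the top; its moment arm is the height L sinθ = 4.75·sin66.5° = 4.356 m, counterclockwise.
Στ = 0 ⇒ N × 4.356 = 286.1 ⇒ N = 65.7 N.
ΣFx = 0: friction at the foot balances the wall's push, so f = N_wall = 65.7 N.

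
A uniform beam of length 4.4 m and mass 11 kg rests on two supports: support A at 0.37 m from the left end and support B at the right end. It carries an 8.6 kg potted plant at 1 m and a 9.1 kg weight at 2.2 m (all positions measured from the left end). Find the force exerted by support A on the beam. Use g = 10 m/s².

Taking torques about support B:
Beam weight: 11 × 10 = 110 N down at 2.2 m → arm 2.2 m, τ = 110 × 2.2 = 242 N·m counterclockwise.
Potted plant: 8.6 × 10 = 86 N down at 1 m → arm 3.4 m, τ = 86 × 3.4 = 292.4 N·m counterclockwise.
Weight: 9.1 × 10 = 91 N down at 2.2 m → arm 2.2 m, τ = 91 × 2.2 = 200.2 N·m counterclockwise.
Net load moment about support B = 734.6 N·m counterclockwise.
Reaction R at support A is upward at 0.37 m, arm 4.03 m → moment R × 4.03 clockwise.
Balancing moments: R × 4.03 = 734.6, giving R = 182 N.

R_A ≈ 182 N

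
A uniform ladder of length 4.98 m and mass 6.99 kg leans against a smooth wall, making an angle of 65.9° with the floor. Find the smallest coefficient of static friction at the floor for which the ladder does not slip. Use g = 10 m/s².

μ_min ≈ 0.224

Choose the foot of the ladder as the axis so the floor normal and friction both act there and drop out.
Ladder weight 6.99×10 = 69.9 N acts at 2.49 m along the ladder; its horizontal arm is 2.49·cos65.9° = 1.017 m → τ = 71.09 N·m clockwise.
Wall normal N acts horizontally at the top; its moment arm is the height L sinθ = 4.98·sin65.9° = 4.546 m, counterclockwise.
Setting net torque to zero: N × 4.546 = 71.09 → N = 15.64 N.
ΣFx = 0 ⇒ f = N_wall = 15.64 N. ΣFy = 0 ⇒ N_floor = 69.9 N.
μ_min = f / N_floor = 15.64 / 69.9 = 0.224.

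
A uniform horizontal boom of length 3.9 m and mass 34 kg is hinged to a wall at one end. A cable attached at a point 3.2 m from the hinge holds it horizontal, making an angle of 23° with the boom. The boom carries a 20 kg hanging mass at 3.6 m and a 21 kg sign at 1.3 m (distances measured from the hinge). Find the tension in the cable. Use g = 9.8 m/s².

T ≈ 1300 N

About the hinge:
Beam weight: 34 × 9.8 = 333.2 N down at 1.95 m → arm 1.95 m, τ = 333.2 × 1.95 = 649.7 N·m clockwise.
Hanging mass: 20 × 9.8 = 196 N down at 3.6 m → arm 3.6 m, τ = 196 × 3.6 = 705.6 N·m clockwise.
Sign: 21 × 9.8 = 205.8 N down at 1.3 m → arm 1.3 m, τ = 205.8 × 1.3 = 267.5 N·m clockwise.
Total clockwise load moment = 1623 N·m.
The cable tension T acts at 3.2 m; only its component perpendicular to the boom, T sinθ, produces torque. sin 23° = 0.3907.
Balancing moments: T × 3.2 × 0.3907 = 1623, giving T = 1623 / 1.25 = 1300 N.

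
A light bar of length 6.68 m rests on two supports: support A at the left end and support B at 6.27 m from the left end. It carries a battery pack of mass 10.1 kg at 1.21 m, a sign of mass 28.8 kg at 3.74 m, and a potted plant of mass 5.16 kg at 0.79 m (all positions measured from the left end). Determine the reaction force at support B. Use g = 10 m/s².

R_B ≈ 198 N

Taking torques about support A:
Battery pack: 10.1 × 10 = 101 N down at 1.21 m → arm 1.21 m, τ = 101 × 1.21 = 122.2 N·m clockwise.
Sign: 28.8 × 10 = 288 N down at 3.74 m → arm 3.74 m, τ = 288 × 3.74 = 1077 N·m clockwise.
Potted plant: 5.16 × 10 = 51.6 N down at 0.79 m → arm 0.79 m, τ = 51.6 × 0.79 = 40.76 N·m clockwise.
Net load moment about support A = 1240 N·m clockwise.
Reaction R at support B is upward at 6.27 m, arm 6.27 m → moment R × 6.27 counterclockwise.
For rotational equilibrium, R × 6.27 = 1240, so R = 198 N.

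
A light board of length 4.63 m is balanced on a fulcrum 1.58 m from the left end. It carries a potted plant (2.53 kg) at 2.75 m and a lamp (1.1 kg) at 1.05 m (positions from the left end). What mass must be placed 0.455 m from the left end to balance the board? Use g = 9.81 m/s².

Sum moments about the fulcrum (at 1.58 m from the left end) (the support reaction has zero arm there).
Potted plant: 2.53 × 9.81 = 24.82 N down at 2.75 m → arm 1.17 m, τ = 24.82 × 1.17 = 29.04 N·m clockwise.
Lamp: 1.1 × 9.81 = 10.79 N down at 1.05 m → arm 0.53 m, τ = 10.79 × 0.53 = 5.719 N·m counterclockwise.
Net moment of known loads = 23.32 N·m clockwise.
An unknown mass m at 0.455 m has arm 1.125 m; its moment is m·g·1.125 counterclockwise.
Στ = 0 ⇒ m × 9.81 × 1.125 = 23.32 ⇒ m = 23.32 / (9.81 × 1.125) = 2.11 kg.

m ≈ 2.11 kg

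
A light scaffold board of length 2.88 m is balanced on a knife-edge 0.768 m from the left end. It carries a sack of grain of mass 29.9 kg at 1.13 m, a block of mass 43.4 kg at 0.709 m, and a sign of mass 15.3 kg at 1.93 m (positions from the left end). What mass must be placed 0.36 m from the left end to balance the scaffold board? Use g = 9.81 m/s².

Choose the knife-edge (at 0.768 m from the left end) as the axis so the support reaction has zero arm there.
Sack of grain: 29.9 × 9.81 = 293.3 N down at 1.13 m → arm 0.362 m, τ = 293.3 × 0.362 = 106.2 N·m clockwise.
Block: 43.4 × 9.81 = 425.8 N down at 0.709 m → arm 0.059 m, τ = 425.8 × 0.059 = 25.12 N·m counterclockwise.
Sign: 15.3 × 9.81 = 150.1 N down at 1.93 m → arm 1.162 m, τ = 150.1 × 1.162 = 174.4 N·m clockwise.
Net moment of known loads = 255.5 N·m clockwise.
An unknown mass m at 0.36 m has arm 0.408 m; its moment is m·g·0.408 counterclockwise.
Setting net torque to zero: m × 9.81 × 0.408 = 255.5 → m = 255.5 / (9.81 × 0.408) = 63.8 kg.

m ≈ 63.8 kg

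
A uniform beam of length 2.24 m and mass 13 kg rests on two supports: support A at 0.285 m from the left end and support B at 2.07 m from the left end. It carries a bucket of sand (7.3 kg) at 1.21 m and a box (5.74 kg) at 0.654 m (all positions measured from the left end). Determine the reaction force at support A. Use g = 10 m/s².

About support B:
Beam weight: 13 × 10 = 130 N down at 1.12 m → arm 0.95 m, τ = 130 × 0.95 = 123.5 N·m counterclockwise.
Bucket of sand: 7.3 × 10 = 73 N down at 1.21 m → arm 0.86 m, τ = 73 × 0.86 = 62.78 N·m counterclockwise.
Box: 5.74 × 10 = 57.4 N down at 0.654 m → arm 1.416 m, τ = 57.4 × 1.416 = 81.28 N·m counterclockwise.
Net load moment about support B = 267.6 N·m counterclockwise.
Reaction R at support A is upward at 0.285 m, arm 1.785 m → moment R × 1.785 clockwise.
For rotational equilibrium, R × 1.785 = 267.6, so R = 150 N.

R_A ≈ 150 N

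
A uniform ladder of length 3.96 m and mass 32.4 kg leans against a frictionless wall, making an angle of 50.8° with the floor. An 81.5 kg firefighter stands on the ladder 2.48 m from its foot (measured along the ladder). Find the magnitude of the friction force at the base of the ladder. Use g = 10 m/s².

f ≈ 548 N

Take moments about the foot of the ladder.
Ladder weight 32.4×10 = 324 N acts at 1.98 m along the ladder; its horizontal arm is 1.98·cos50.8° = 1.251 m → τ = 405.3 N·m clockwise.
Firefighter: 81.5×10 = 815 N at 2.48 m → arm 1.567 m → τ = 1277 N·m clockwise.
Wall normal N acts horizontally at the top; its moment arm is the height L sinθ = 3.96·sin50.8° = 3.069 m, counterclockwise.
Balancing moments: N × 3.069 = 1682, giving N = 548 N.
ΣFx = 0: friction at the foot balances the wall's push, so f = N_wall = 548 N.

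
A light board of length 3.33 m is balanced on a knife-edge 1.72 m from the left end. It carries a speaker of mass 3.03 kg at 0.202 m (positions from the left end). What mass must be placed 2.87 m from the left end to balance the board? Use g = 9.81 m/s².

m ≈ 4 kg

Choose the knife-edge (at 1.72 m from the left end) as the axis so the support reaction has zero arm there.
Speaker: 3.03 × 9.81 = 29.72 N down at 0.202 m → arm 1.518 m, τ = 29.72 × 1.518 = 45.11 N·m counterclockwise.
Net moment of known loads = 45.11 N·m counterclockwise.
An unknown mass m at 2.87 m has arm 1.15 m; its moment is m·g·1.15 clockwise.
Balancing moments: m × 9.81 × 1.15 = 45.11, giving m = 45.11 / (9.81 × 1.15) = 4 kg.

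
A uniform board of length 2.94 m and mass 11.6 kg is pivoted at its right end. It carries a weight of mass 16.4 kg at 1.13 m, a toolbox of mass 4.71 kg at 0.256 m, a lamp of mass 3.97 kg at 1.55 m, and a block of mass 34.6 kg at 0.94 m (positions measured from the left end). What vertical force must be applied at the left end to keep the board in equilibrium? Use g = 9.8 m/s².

Choose the right end as the axis so the unknown pivot reaction has zero arm there.
Beam weight: 11.6 × 9.8 = 113.7 N down at 1.47 m → arm 1.47 m, τ = 113.7 × 1.47 = 167.1 N·m counterclockwise.
Weight: 16.4 × 9.8 = 160.7 N down at 1.13 m → arm 1.81 m, τ = 160.7 × 1.81 = 290.9 N·m counterclockwise.
Toolbox: 4.71 × 9.8 = 46.16 N down at 0.256 m → arm 2.684 m, τ = 46.16 × 2.684 = 123.9 N·m counterclockwise.
Lamp: 3.97 × 9.8 = 38.91 N down at 1.55 m → arm 1.39 m, τ = 38.91 × 1.39 = 54.08 N·m counterclockwise.
Block: 34.6 × 9.8 = 339.1 N down at 0.94 m → arm 2 m, τ = 339.1 × 2 = 678.2 N·m counterclockwise.
Net moment of the loads = 1314 N·m counterclockwise.
The upward force F acts at the left end, arm 2.94 m, giving F × 2.94 clockwise.
Balancing moments: F × 2.94 = 1314, giving F = 1314 / 2.94 = 447 N.

F ≈ 447 N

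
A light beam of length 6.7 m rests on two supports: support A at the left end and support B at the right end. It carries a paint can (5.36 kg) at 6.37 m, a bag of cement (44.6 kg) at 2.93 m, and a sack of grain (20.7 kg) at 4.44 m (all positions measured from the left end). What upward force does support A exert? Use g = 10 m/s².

About support B:
Paint can: 5.36 × 10 = 53.6 N down at 6.37 m → arm 0.33 m, τ = 53.6 × 0.33 = 17.69 N·m counterclockwise.
Bag of cement: 44.6 × 10 = 446 N down at 2.93 m → arm 3.77 m, τ = 446 × 3.77 = 1681 N·m counterclockwise.
Sack of grain: 20.7 × 10 = 207 N down at 4.44 m → arm 2.26 m, τ = 207 × 2.26 = 467.8 N·m counterclockwise.
Net load moment about support B = 2166 N·m counterclockwise.
Reaction R at support A is upward at 0 m, arm 6.7 m → moment R × 6.7 clockwise.
For rotational equilibrium, R × 6.7 = 2166, so R = 323 N.

R_A ≈ 323 N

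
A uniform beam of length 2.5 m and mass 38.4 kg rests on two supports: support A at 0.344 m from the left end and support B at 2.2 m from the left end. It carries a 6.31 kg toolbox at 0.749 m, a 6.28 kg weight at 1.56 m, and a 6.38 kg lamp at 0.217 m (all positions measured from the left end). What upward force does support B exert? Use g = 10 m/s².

Choose support A as the axis so its reaction then has zero moment arm.
Beam weight: 38.4 × 10 = 384 N down at 1.25 m → arm 0.906 m, τ = 384 × 0.906 = 347.9 N·m clockwise.
Toolbox: 6.31 × 10 = 63.1 N down at 0.749 m → arm 0.405 m, τ = 63.1 × 0.405 = 25.56 N·m clockwise.
Weight: 6.28 × 10 = 62.8 N down at 1.56 m → arm 1.216 m, τ = 62.8 × 1.216 = 76.36 N·m clockwise.
Lamp: 6.38 × 10 = 63.8 N down at 0.217 m → arm 0.127 m, τ = 63.8 × 0.127 = 8.103 N·m counterclockwise.
Net load moment about support A = 441.7 N·m clockwise.
Reaction R at support B is upward at 2.2 m, arm 1.856 m → moment R × 1.856 counterclockwise.
Στ = 0 ⇒ R × 1.856 = 441.7 ⇒ R = 238 N.

R_B ≈ 238 N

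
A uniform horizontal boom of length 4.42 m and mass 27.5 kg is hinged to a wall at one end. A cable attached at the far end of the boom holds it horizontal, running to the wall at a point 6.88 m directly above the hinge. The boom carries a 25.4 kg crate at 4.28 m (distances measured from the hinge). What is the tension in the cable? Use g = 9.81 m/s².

T ≈ 447 N

About the hinge:
Beam weight: 27.5 × 9.81 = 269.8 N down at 2.21 m → arm 2.21 m, τ = 269.8 × 2.21 = 596.3 N·m clockwise.
Crate: 25.4 × 9.81 = 249.2 N down at 4.28 m → arm 4.28 m, τ = 249.2 × 4.28 = 1067 N·m clockwise.
Total clockwise load moment = 1663 N·m.
The cable tension T acts at 4.42 m; only its component perpendicular to the boom, T sinθ, produces torque. sinθ = h/√(h²+d²) = 6.88/√(6.88²+4.42²) = 0.8413.
Setting net torque to zero: T × 4.42 × 0.8413 = 1663 → T = 1663 / 3.719 = 447 N.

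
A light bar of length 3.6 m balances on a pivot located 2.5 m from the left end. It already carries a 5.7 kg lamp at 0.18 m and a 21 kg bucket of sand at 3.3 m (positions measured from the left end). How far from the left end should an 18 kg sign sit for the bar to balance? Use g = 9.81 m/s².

x ≈ 2.3 m from the left end

Sum moments about the pivot (at 2.5 m from the left end) (the support reaction has zero arm there).
Lamp: 5.7 × 9.81 = 55.92 N down at 0.18 m → arm 2.32 m, τ = 55.92 × 2.32 = 129.7 N·m counterclockwise.
Bucket of sand: 21 × 9.81 = 206 N down at 3.3 m → arm 0.8 m, τ = 206 × 0.8 = 164.8 N·m clockwise.
Net moment of existing loads = 35.1 N·m clockwise.
The sign weighs 18 × 9.81 = 176.6 N and must supply an equal counterclockwise moment, so its lever arm about the pivot is 35.1 / 176.6 = 0.199 m.
That puts it at 2.5 − 0.199 = 2.3 m from the left end.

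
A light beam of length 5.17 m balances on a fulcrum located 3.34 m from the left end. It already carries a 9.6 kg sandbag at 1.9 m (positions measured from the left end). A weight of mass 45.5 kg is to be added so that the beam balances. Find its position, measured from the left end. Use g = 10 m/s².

x ≈ 3.64 m from the left end

Choose the fulcrum (at 3.34 m from the left end) as the axis so the support reaction has zero arm there.
Sandbag: 9.6 × 10 = 96 N down at 1.9 m → arm 1.44 m, τ = 96 × 1.44 = 138.2 N·m counterclockwise.
Net moment of existing loads = 138.2 N·m counterclockwise.
The weight weighs 45.5 × 10 = 455 N and must supply an equal clockwise moment, so its lever arm about the fulcrum is 138.2 / 455 = 0.304 m.
That puts it at 3.34 + 0.304 = 3.64 m from the left end.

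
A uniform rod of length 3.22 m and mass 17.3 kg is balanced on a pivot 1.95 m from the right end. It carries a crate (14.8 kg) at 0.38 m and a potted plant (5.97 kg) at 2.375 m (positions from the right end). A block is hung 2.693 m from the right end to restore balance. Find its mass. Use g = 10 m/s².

m ≈ 35.8 kg

About the pivot (at 1.95 m from the right end):
Beam weight: 17.3 × 10 = 173 N down at 1.61 m → arm 0.34 m, τ = 173 × 0.34 = 58.82 N·m clockwise.
Crate: 14.8 × 10 = 148 N down at 0.38 m → arm 1.57 m, τ = 148 × 1.57 = 232.4 N·m clockwise.
Potted plant: 5.97 × 10 = 59.7 N down at 2.375 m → arm 0.425 m, τ = 59.7 × 0.425 = 25.37 N·m counterclockwise.
Net moment of known loads = 265.9 N·m clockwise.
An unknown mass m at 2.693 m has arm 0.743 m; its moment is m·g·0.743 counterclockwise.
Setting net torque to zero: m × 10 × 0.743 = 265.9 → m = 265.9 / (10 × 0.743) = 35.8 kg.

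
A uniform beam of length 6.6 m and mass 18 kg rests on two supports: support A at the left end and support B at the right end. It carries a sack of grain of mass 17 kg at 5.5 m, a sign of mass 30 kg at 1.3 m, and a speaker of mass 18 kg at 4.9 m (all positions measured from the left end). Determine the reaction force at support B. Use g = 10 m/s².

R_B ≈ 424 N

Taking torques about support A:
Beam weight: 18 × 10 = 180 N down at 3.3 m → arm 3.3 m, τ = 180 × 3.3 = 594 N·m clockwise.
Sack of grain: 17 × 10 = 170 N down at 5.5 m → arm 5.5 m, τ = 170 × 5.5 = 935 N·m clockwise.
Sign: 30 × 10 = 300 N down at 1.3 m → arm 1.3 m, τ = 300 × 1.3 = 390 N·m clockwise.
Speaker: 18 × 10 = 180 N down at 4.9 m → arm 4.9 m, τ = 180 × 4.9 = 882 N·m clockwise.
Net load moment about support A = 2801 N·m clockwise.
Reaction R at support B is upward at 6.6 m, arm 6.6 m → moment R × 6.6 counterclockwise.
For rotational equilibrium, R × 6.6 = 2801, so R = 424 N.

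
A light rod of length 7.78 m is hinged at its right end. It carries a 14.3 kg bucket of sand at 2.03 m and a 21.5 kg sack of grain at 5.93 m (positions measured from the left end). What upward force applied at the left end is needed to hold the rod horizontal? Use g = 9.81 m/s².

F ≈ 154 N

Choose the right end as the axis so the unknown pivot reaction has zero arm there.
Bucket of sand: 14.3 × 9.81 = 140.3 N down at 2.03 m → arm 5.75 m, τ = 140.3 × 5.75 = 806.7 N·m counterclockwise.
Sack of grain: 21.5 × 9.81 = 210.9 N down at 5.93 m → arm 1.85 m, τ = 210.9 × 1.85 = 390.2 N·m counterclockwise.
Net moment of the loads = 1197 N·m counterclockwise.
The upward force F acts at the left end, arm 7.78 m, giving F × 7.78 clockwise.
Balancing moments: F × 7.78 = 1197, giving F = 1197 / 7.78 = 154 N.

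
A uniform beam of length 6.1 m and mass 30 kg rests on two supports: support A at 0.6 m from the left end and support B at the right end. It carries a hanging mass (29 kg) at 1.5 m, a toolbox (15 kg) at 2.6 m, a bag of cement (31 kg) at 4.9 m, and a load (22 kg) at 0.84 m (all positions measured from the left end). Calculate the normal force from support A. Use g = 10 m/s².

R_A ≈ 782 N

About support B:
Beam weight: 30 × 10 = 300 N down at 3.05 m → arm 3.05 m, τ = 300 × 3.05 = 915 N·m counterclockwise.
Hanging mass: 29 × 10 = 290 N down at 1.5 m → arm 4.6 m, τ = 290 × 4.6 = 1334 N·m counterclockwise.
Toolbox: 15 × 10 = 150 N down at 2.6 m → arm 3.5 m, τ = 150 × 3.5 = 525 N·m counterclockwise.
Bag of cement: 31 × 10 = 310 N down at 4.9 m → arm 1.2 m, τ = 310 × 1.2 = 372 N·m counterclockwise.
Load: 22 × 10 = 220 N down at 0.84 m → arm 5.26 m, τ = 220 × 5.26 = 1157 N·m counterclockwise.
Net load moment about support B = 4303 N·m counterclockwise.
Reaction R at support A is upward at 0.6 m, arm 5.5 m → moment R × 5.5 clockwise.
Στ = 0 ⇒ R × 5.5 = 4303 ⇒ R = 782 N.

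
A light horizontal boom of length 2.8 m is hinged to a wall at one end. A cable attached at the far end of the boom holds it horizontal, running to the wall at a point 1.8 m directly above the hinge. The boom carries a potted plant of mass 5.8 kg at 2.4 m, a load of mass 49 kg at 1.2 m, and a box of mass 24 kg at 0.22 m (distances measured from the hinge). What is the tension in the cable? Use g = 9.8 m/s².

T ≈ 505 N

Taking torques about the hinge:
Potted plant: 5.8 × 9.8 = 56.84 N down at 2.4 m → arm 2.4 m, τ = 56.84 × 2.4 = 136.4 N·m clockwise.
Load: 49 × 9.8 = 480.2 N down at 1.2 m → arm 1.2 m, τ = 480.2 × 1.2 = 576.2 N·m clockwise.
Box: 24 × 9.8 = 235.2 N down at 0.22 m → arm 0.22 m, τ = 235.2 × 0.22 = 51.74 N·m clockwise.
Total clockwise load moment = 764.3 N·m.
The cable tension T acts at 2.8 m; only its component perpendicular to the boom, T sinθ, produces torque. sinθ = h/√(h²+d²) = 1.8/√(1.8²+2.8²) = 0.5408.
Setting net torque to zero: T × 2.8 × 0.5408 = 764.3 → T = 764.3 / 1.514 = 505 N.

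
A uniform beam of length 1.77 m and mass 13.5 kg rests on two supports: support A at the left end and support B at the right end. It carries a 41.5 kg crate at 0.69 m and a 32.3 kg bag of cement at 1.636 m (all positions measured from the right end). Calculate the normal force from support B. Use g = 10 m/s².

Take moments about support A.
Beam weight: 13.5 × 10 = 135 N down at 0.885 m → arm 0.885 m, τ = 135 × 0.885 = 119.5 N·m clockwise.
Crate: 41.5 × 10 = 415 N down at 0.69 m → arm 1.08 m, τ = 415 × 1.08 = 448.2 N·m clockwise.
Bag of cement: 32.3 × 10 = 323 N down at 1.636 m → arm 0.134 m, τ = 323 × 0.134 = 43.28 N·m clockwise.
Net load moment about support A = 611 N·m clockwise.
Reaction R at support B is upward at 0 m, arm 1.77 m → moment R × 1.77 counterclockwise.
For rotational equilibrium, R × 1.77 = 611, so R = 345 N.

R_B ≈ 345 N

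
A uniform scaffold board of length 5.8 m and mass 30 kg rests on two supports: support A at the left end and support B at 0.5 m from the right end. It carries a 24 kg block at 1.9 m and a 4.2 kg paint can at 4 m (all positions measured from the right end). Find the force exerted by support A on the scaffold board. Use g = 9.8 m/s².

Taking torques about support B:
Beam weight: 30 × 9.8 = 294 N down at 2.9 m → arm 2.4 m, τ = 294 × 2.4 = 705.6 N·m counterclockwise.
Block: 24 × 9.8 = 235.2 N down at 1.9 m → arm 1.4 m, τ = 235.2 × 1.4 = 329.3 N·m counterclockwise.
Paint can: 4.2 × 9.8 = 41.16 N down at 4 m → arm 3.5 m, τ = 41.16 × 3.5 = 144.1 N·m counterclockwise.
Net load moment about support B = 1179 N·m counterclockwise.
Reaction R at support A is upward at 5.8 m, arm 5.3 m → moment R × 5.3 clockwise.
For rotational equilibrium, R × 5.3 = 1179, so R = 222 N.

R_A ≈ 222 N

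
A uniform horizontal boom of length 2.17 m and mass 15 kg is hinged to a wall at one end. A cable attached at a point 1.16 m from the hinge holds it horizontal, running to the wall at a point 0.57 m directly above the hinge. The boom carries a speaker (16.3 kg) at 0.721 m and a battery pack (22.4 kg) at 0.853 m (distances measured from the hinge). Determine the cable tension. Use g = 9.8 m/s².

Take moments about the hinge.
Beam weight: 15 × 9.8 = 147 N down at 1.085 m → arm 1.085 m, τ = 147 × 1.085 = 159.5 N·m clockwise.
Speaker: 16.3 × 9.8 = 159.7 N down at 0.721 m → arm 0.721 m, τ = 159.7 × 0.721 = 115.1 N·m clockwise.
Battery pack: 22.4 × 9.8 = 219.5 N down at 0.853 m → arm 0.853 m, τ = 219.5 × 0.853 = 187.2 N·m clockwise.
Total clockwise load moment = 461.8 N·m.
The cable tension T acts at 1.16 m; only its component perpendicular to the boom, T sinθ, produces torque. sinθ = h/√(h²+d²) = 0.57/√(0.57²+1.16²) = 0.441.
For rotational equilibrium, T × 1.16 × 0.441 = 461.8, so T = 461.8 / 0.5116 = 903 N.

T ≈ 903 N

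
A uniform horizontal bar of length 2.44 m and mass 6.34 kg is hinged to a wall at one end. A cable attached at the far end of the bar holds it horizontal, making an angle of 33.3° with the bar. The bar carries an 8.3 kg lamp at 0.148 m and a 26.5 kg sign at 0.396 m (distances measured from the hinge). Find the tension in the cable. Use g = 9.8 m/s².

About the hinge:
Beam weight: 6.34 × 9.8 = 62.13 N down at 1.22 m → arm 1.22 m, τ = 62.13 × 1.22 = 75.8 N·m clockwise.
Lamp: 8.3 × 9.8 = 81.34 N down at 0.148 m → arm 0.148 m, τ = 81.34 × 0.148 = 12.04 N·m clockwise.
Sign: 26.5 × 9.8 = 259.7 N down at 0.396 m → arm 0.396 m, τ = 259.7 × 0.396 = 102.8 N·m clockwise.
Total clockwise load moment = 190.6 N·m.
The cable tension T acts at 2.44 m; only its component perpendicular to the bar, T sinθ, produces torque. sin 33.3° = 0.549.
Στ = 0 ⇒ T × 2.44 × 0.549 = 190.6 ⇒ T = 190.6 / 1.34 = 142 N.

T ≈ 142 N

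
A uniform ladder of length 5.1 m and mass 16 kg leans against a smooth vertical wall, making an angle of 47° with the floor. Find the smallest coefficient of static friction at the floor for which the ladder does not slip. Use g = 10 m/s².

Sum moments about the foot of the ladder (the floor normal and friction both act there and drop out).
Ladder weight 16×10 = 160 N acts at 2.55 m along the ladder; its horizontal arm is 2.55·cos47° = 1.739 m → τ = 278.2 N·m clockwise.
Wall normal N acts horizontally at the top; its moment arm is the height L sinθ = 5.1·sin47° = 3.73 m, counterclockwise.
Στ = 0 ⇒ N × 3.73 = 278.2 ⇒ N = 74.58 N.
ΣFx = 0 ⇒ f = N_wall = 74.58 N. ΣFy = 0 ⇒ N_floor = 160 N.
μ_min = f / N_floor = 74.58 / 160 = 0.466.

μ_min ≈ 0.466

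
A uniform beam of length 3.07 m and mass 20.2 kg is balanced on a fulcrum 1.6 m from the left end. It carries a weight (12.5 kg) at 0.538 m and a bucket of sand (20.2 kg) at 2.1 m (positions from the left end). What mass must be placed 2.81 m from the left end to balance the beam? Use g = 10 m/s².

Take moments about the fulcrum (at 1.6 m from the left end).
Beam weight: 20.2 × 10 = 202 N down at 1.535 m → arm 0.065 m, τ = 202 × 0.065 = 13.13 N·m counterclockwise.
Weight: 12.5 × 10 = 125 N down at 0.538 m → arm 1.062 m, τ = 125 × 1.062 = 132.8 N·m counterclockwise.
Bucket of sand: 20.2 × 10 = 202 N down at 2.1 m → arm 0.5 m, τ = 202 × 0.5 = 101 N·m clockwise.
Net moment of known loads = 44.93 N·m counterclockwise.
An unknown mass m at 2.81 m has arm 1.21 m; its moment is m·g·1.21 clockwise.
For rotational equilibrium, m × 10 × 1.21 = 44.93, so m = 44.93 / (10 × 1.21) = 3.71 kg.

m ≈ 3.71 kg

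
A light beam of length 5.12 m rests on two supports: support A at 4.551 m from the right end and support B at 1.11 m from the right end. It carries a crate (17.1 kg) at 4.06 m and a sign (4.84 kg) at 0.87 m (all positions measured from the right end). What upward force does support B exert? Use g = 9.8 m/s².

Taking torques about support A:
Crate: 17.1 × 9.8 = 167.6 N down at 4.06 m → arm 0.491 m, τ = 167.6 × 0.491 = 82.29 N·m clockwise.
Sign: 4.84 × 9.8 = 47.43 N down at 0.87 m → arm 3.681 m, τ = 47.43 × 3.681 = 174.6 N·m clockwise.
Net load moment about support A = 256.9 N·m clockwise.
Reaction R at support B is upward at 1.11 m, arm 3.441 m → moment R × 3.441 counterclockwise.
Στ = 0 ⇒ R × 3.441 = 256.9 ⇒ R = 74.7 N.

R_B ≈ 74.7 N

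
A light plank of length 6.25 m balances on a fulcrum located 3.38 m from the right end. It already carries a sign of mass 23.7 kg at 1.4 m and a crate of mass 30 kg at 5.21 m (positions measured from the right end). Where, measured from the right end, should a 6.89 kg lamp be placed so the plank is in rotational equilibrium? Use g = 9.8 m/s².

x ≈ 2.22 m from the right end

Sum moments about the fulcrum (at 3.38 m from the right end) (the support reaction has zero arm there).
Sign: 23.7 × 9.8 = 232.3 N down at 1.4 m → arm 1.98 m, τ = 232.3 × 1.98 = 460 N·m clockwise.
Crate: 30 × 9.8 = 294 N down at 5.21 m → arm 1.83 m, τ = 294 × 1.83 = 538 N·m counterclockwise.
Net moment of existing loads = 78 N·m counterclockwise.
The lamp weighs 6.89 × 9.8 = 67.52 N and must supply an equal clockwise moment, so its lever arm about the fulcrum is 78 / 67.52 = 1.16 m.
That puts it at 3.38 − 1.16 = 2.22 m from the right end.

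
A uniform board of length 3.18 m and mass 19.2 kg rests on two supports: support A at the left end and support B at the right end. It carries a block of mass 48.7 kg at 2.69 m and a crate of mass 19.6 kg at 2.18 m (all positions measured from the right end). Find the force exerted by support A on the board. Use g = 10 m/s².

Sum moments about support B (its reaction then has zero moment arm).
Beam weight: 19.2 × 10 = 192 N down at 1.59 m → arm 1.59 m, τ = 192 × 1.59 = 305.3 N·m counterclockwise.
Block: 48.7 × 10 = 487 N down at 2.69 m → arm 2.69 m, τ = 487 × 2.69 = 1310 N·m counterclockwise.
Crate: 19.6 × 10 = 196 N down at 2.18 m → arm 2.18 m, τ = 196 × 2.18 = 427.3 N·m counterclockwise.
Net load moment about support B = 2043 N·m counterclockwise.
Reaction R at support A is upward at 3.18 m, arm 3.18 m → moment R × 3.18 clockwise.
For rotational equilibrium, R × 3.18 = 2043, so R = 642 N.

R_A ≈ 642 N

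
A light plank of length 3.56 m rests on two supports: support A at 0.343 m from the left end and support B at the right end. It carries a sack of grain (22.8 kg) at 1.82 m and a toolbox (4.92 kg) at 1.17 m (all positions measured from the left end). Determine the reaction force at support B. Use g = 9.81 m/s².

Taking torques about support A:
Sack of grain: 22.8 × 9.81 = 223.7 N down at 1.82 m → arm 1.477 m, τ = 223.7 × 1.477 = 330.4 N·m clockwise.
Toolbox: 4.92 × 9.81 = 48.27 N down at 1.17 m → arm 0.827 m, τ = 48.27 × 0.827 = 39.92 N·m clockwise.
Net load moment about support A = 370.3 N·m clockwise.
Reaction R at support B is upward at 3.56 m, arm 3.217 m → moment R × 3.217 counterclockwise.
Setting net torque to zero: R × 3.217 = 370.3 → R = 115 N.

R_B ≈ 115 N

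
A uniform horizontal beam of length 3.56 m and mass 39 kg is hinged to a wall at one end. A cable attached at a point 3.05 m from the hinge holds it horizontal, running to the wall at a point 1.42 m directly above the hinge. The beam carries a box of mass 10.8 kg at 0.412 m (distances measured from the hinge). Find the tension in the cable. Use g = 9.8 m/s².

T ≈ 562 N

About the hinge:
Beam weight: 39 × 9.8 = 382.2 N down at 1.78 m → arm 1.78 m, τ = 382.2 × 1.78 = 680.3 N·m clockwise.
Box: 10.8 × 9.8 = 105.8 N down at 0.412 m → arm 0.412 m, τ = 105.8 × 0.412 = 43.59 N·m clockwise.
Total clockwise load moment = 723.9 N·m.
The cable tension T acts at 3.05 m; only its component perpendicular to the beam, T sinθ, produces torque. sinθ = h/√(h²+d²) = 1.42/√(1.42²+3.05²) = 0.4221.
Setting net torque to zero: T × 3.05 × 0.4221 = 723.9 → T = 723.9 / 1.287 = 562 N.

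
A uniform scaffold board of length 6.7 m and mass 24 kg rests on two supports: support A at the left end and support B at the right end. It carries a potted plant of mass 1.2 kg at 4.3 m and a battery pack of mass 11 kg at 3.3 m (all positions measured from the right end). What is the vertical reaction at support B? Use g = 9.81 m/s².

R_B ≈ 177 N

About support A:
Beam weight: 24 × 9.81 = 235.4 N down at 3.35 m → arm 3.35 m, τ = 235.4 × 3.35 = 788.6 N·m clockwise.
Potted plant: 1.2 × 9.81 = 11.77 N down at 4.3 m → arm 2.4 m, τ = 11.77 × 2.4 = 28.25 N·m clockwise.
Battery pack: 11 × 9.81 = 107.9 N down at 3.3 m → arm 3.4 m, τ = 107.9 × 3.4 = 366.9 N·m clockwise.
Net load moment about support A = 1184 N·m clockwise.
Reaction R at support B is upward at 0 m, arm 6.7 m → moment R × 6.7 counterclockwise.
Setting net torque to zero: R × 6.7 = 1184 → R = 177 N.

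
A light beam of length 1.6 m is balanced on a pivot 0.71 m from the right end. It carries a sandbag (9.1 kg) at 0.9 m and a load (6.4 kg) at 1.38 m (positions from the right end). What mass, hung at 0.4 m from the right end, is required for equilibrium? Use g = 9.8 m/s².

Choose the pivot (at 0.71 m from the right end) as the axis so the support reaction has zero arm there.
Sandbag: 9.1 × 9.8 = 89.18 N down at 0.9 m → arm 0.19 m, τ = 89.18 × 0.19 = 16.94 N·m counterclockwise.
Load: 6.4 × 9.8 = 62.72 N down at 1.38 m → arm 0.67 m, τ = 62.72 × 0.67 = 42.02 N·m counterclockwise.
Net moment of known loads = 58.96 N·m counterclockwise.
An unknown mass m at 0.4 m has arm 0.31 m; its moment is m·g·0.31 clockwise.
Setting net torque to zero: m × 9.8 × 0.31 = 58.96 → m = 58.96 / (9.8 × 0.31) = 19.4 kg.

m ≈ 19.4 kg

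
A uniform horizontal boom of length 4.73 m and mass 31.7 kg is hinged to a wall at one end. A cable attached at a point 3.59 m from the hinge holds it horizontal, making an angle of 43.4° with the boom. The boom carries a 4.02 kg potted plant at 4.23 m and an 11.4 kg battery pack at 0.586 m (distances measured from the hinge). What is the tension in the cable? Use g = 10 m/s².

Take moments about the hinge.
Beam weight: 31.7 × 10 = 317 N down at 2.365 m → arm 2.365 m, τ = 317 × 2.365 = 749.7 N·m clockwise.
Potted plant: 4.02 × 10 = 40.2 N down at 4.23 m → arm 4.23 m, τ = 40.2 × 4.23 = 170 N·m clockwise.
Battery pack: 11.4 × 10 = 114 N down at 0.586 m → arm 0.586 m, τ = 114 × 0.586 = 66.8 N·m clockwise.
Total clockwise load moment = 986.5 N·m.
The cable tension T acts at 3.59 m; only its component perpendicular to the boom, T sinθ, produces torque. sin 43.4° = 0.6871.
Setting net torque to zero: T × 3.59 × 0.6871 = 986.5 → T = 986.5 / 2.467 = 400 N.

T ≈ 400 N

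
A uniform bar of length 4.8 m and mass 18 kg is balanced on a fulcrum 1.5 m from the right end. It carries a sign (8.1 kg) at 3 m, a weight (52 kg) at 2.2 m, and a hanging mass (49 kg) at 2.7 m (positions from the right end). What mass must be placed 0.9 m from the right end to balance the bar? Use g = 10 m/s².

m ≈ 206 kg

Choose the fulcrum (at 1.5 m from the right end) as the axis so the support reaction has zero arm there.
Beam weight: 18 × 10 = 180 N down at 2.4 m → arm 0.9 m, τ = 180 × 0.9 = 162 N·m counterclockwise.
Sign: 8.1 × 10 = 81 N down at 3 m → arm 1.5 m, τ = 81 × 1.5 = 121.5 N·m counterclockwise.
Weight: 52 × 10 = 520 N down at 2.2 m → arm 0.7 m, τ = 520 × 0.7 = 364 N·m counterclockwise.
Hanging mass: 49 × 10 = 490 N down at 2.7 m → arm 1.2 m, τ = 490 × 1.2 = 588 N·m counterclockwise.
Net moment of known loads = 1236 N·m counterclockwise.
An unknown mass m at 0.9 m has arm 0.6 m; its moment is m·g·0.6 clockwise.
Στ = 0 ⇒ m × 10 × 0.6 = 1236 ⇒ m = 1236 / (10 × 0.6) = 206 kg.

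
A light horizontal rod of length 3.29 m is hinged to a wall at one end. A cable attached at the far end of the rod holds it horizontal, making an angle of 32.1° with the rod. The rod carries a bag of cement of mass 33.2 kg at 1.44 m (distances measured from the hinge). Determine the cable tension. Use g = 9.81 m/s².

T ≈ 268 N

Take moments about the hinge.
Bag of cement: 33.2 × 9.81 = 325.7 N down at 1.44 m → arm 1.44 m, τ = 325.7 × 1.44 = 469 N·m clockwise.
Total clockwise load moment = 469 N·m.
The cable tension T acts at 3.29 m; only its component perpendicular to the rod, T sinθ, produces torque. sin 32.1° = 0.5314.
Στ = 0 ⇒ T × 3.29 × 0.5314 = 469 ⇒ T = 469 / 1.748 = 268 N.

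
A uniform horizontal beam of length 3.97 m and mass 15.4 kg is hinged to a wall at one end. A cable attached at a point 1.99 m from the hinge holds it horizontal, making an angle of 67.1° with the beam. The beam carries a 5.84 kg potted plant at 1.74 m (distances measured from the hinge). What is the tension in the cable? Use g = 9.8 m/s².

About the hinge:
Beam weight: 15.4 × 9.8 = 150.9 N down at 1.985 m → arm 1.985 m, τ = 150.9 × 1.985 = 299.5 N·m clockwise.
Potted plant: 5.84 × 9.8 = 57.23 N down at 1.74 m → arm 1.74 m, τ = 57.23 × 1.74 = 99.58 N·m clockwise.
Total clockwise load moment = 399.1 N·m.
The cable tension T acts at 1.99 m; only its component perpendicular to the beam, T sinθ, produces torque. sin 67.1° = 0.9212.
Στ = 0 ⇒ T × 1.99 × 0.9212 = 399.1 ⇒ T = 399.1 / 1.833 = 218 N.

T ≈ 218 N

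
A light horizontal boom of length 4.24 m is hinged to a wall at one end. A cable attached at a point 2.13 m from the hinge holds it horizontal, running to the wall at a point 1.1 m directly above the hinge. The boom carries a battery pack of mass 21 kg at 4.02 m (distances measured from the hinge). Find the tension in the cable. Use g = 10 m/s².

T ≈ 864 N

Take moments about the hinge.
Battery pack: 21 × 10 = 210 N down at 4.02 m → arm 4.02 m, τ = 210 × 4.02 = 844.2 N·m clockwise.
Total clockwise load moment = 844.2 N·m.
The cable tension T acts at 2.13 m; only its component perpendicular to the boom, T sinθ, produces torque. sinθ = h/√(h²+d²) = 1.1/√(1.1²+2.13²) = 0.4589.
For rotational equilibrium, T × 2.13 × 0.4589 = 844.2, so T = 844.2 / 0.9775 = 864 N.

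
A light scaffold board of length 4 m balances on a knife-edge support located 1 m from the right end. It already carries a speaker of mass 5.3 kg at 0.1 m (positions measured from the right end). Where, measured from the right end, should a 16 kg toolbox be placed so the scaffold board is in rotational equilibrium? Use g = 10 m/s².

x ≈ 1.3 m from the right end

Taking torques about the knife-edge support (at 1 m from the right end):
Speaker: 5.3 × 10 = 53 N down at 0.1 m → arm 0.9 m, τ = 53 × 0.9 = 47.7 N·m clockwise.
Net moment of existing loads = 47.7 N·m clockwise.
The toolbox weighs 16 × 10 = 160 N and must supply an equal counterclockwise moment, so its lever arm about the knife-edge support is 47.7 / 160 = 0.298 m.
That puts it at 1 + 0.298 = 1.3 m from the right end.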